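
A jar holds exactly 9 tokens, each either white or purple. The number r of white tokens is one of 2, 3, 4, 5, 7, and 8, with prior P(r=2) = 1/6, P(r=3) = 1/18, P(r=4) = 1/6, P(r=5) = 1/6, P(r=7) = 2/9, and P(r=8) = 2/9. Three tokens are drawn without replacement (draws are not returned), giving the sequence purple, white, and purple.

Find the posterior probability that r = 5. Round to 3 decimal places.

The likelihood of the observed sequence under each hypothesis: P(data | r = 2) = (7/9)(2/8)(6/7) = 0.16667; P(data | r = 3) = (6/9)(3/8)(5/7) = 0.17857; P(data | r = 4) = (5/9)(4/8)(4/7) = 0.15873; P(data | r = 5) = (4/9)(5/8)(3/7) = 0.11905; P(data | r = 7) = (2/9)(7/8)(1/7) = 0.027778; P(data | r = 8) = (1/9)(8/8)(0/7) = 0.
Weighting by the prior gives 1/6 · 0.16667 = 0.027778, 1/18 · 0.17857 = 0.0099206, 1/6 · 0.15873 = 0.026455, 1/6 · 0.11905 = 0.019841, 2/9 · 0.027778 = 0.0061728, 2/9 · 0 = 0; summing to 0.090168.
So P(r = 5 | data) = (0.019841) / (0.090168) = 0.22005.

0.220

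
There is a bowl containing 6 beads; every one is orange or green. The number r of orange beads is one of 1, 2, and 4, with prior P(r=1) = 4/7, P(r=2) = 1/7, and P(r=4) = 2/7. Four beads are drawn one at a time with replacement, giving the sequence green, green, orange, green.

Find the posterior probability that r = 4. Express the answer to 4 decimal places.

The likelihood of the observed sequence under each hypothesis: P(data | r = 1) = (5/6)(5/6)(1/6)(5/6) = 0.096451; P(data | r = 2) = (4/6)(4/6)(2/6)(4/6) = 0.098765; P(data | r = 4) = (2/6)(2/6)(4/6)(2/6) = 0.024691.
Weighting by the prior gives 4/7 · 0.096451 = 0.055115, 1/7 · 0.098765 = 0.014109, 2/7 · 0.024691 = 0.0070547; these sum to 0.076279.
Hence P(r = 4 | data) = (0.0070547) / (0.076279) = 0.092486.

0.0925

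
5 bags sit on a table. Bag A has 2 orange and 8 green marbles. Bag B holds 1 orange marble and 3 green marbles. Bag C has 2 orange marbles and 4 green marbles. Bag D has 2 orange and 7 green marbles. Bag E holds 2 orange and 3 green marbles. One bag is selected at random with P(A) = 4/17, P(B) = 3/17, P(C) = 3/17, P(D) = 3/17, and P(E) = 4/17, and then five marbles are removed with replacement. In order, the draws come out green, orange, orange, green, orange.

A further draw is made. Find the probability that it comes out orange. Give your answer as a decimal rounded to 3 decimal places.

0.329

The likelihood of the observed sequence under each hypothesis: P(data | bag A) = (8/10)(2/10)(2/10)(8/10)(2/10) = 0.00512; P(data | bag B) = (3/4)(1/4)(1/4)(3/4)(1/4) = 0.0087891; P(data | bag C) = (4/6)(2/6)(2/6)(4/6)(2/6) = 0.016461; P(data | bag D) = (7/9)(2/9)(2/9)(7/9)(2/9) = 0.0066386; P(data | bag E) = (3/5)(2/5)(2/5)(3/5)(2/5) = 0.02304.
Weighting by the prior gives 4/17 · 0.00512 = 0.0012047, 3/17 · 0.0087891 = 0.001551, 3/17 · 0.016461 = 0.0029049, 3/17 · 0.0066386 = 0.0011715, 4/17 · 0.02304 = 0.0054212; with total 0.012253.
Normalising, the posterior is P(bag A | data) = 0.098317, P(bag B | data) = 0.12658, P(bag C | data) = 0.23707, P(bag D | data) = 0.095608, P(bag E | data) = 0.44243.
The predictive probability is P(orange next | data) = (1/5)(0.098317) + (1/4)(0.12658) + (1/3)(0.23707) + (2/9)(0.095608) + (2/5)(0.44243) = 0.32855.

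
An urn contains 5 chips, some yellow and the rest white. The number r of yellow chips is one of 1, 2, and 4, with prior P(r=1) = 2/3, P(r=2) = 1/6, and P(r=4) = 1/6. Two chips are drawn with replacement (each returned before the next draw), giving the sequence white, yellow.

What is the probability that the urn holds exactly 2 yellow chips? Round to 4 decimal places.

0.2308

Under each hypothesis, the probability of the observed sequence is: P(data | r = 1) = (4/5)(1/5) = 4/25; P(data | r = 2) = (3/5)(2/5) = 6/25; P(data | r = 4) = (1/5)(4/5) = 4/25.
Multiplying each by its prior: 2/3 · 4/25 = 8/75, 1/6 · 6/25 = 1/25, 1/6 · 4/25 = 2/75; these sum to 13/75.
Hence P(r = 2 | data) = (1/25) / (13/75) = 3/13.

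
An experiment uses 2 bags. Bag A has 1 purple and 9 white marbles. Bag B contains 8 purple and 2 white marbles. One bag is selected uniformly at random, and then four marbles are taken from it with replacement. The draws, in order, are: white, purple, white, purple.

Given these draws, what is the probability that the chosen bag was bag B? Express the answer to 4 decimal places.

0.7596

Compute the likelihood of the observed sequence for each case: P(data | bag A) = (9/10)(1/10)(9/10)(1/10) = 0.0081; P(data | bag B) = (2/10)(8/10)(2/10)(8/10) = 0.0256.
Weighting by the prior gives 1/2 · 0.0081 = 0.00405, 1/2 · 0.0256 = 0.0128; summing to 0.01685.
Therefore the posterior P(bag B | data) = (0.0128) / (0.01685) = 0.75964.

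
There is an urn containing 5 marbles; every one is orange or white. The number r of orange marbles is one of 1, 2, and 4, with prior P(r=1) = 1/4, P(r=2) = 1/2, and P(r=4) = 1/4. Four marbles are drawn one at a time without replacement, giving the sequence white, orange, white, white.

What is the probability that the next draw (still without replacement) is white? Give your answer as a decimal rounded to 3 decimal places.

Under each hypothesis, the probability of the observed sequence is: P(data | r = 1) = (4/5)(1/4)(3/3)(2/2) = 1/5; P(data | r = 2) = (3/5)(2/4)(2/3)(1/2) = 1/10; P(data | r = 4) = (1/5)(4/4)(0/3) = 0.
The prior-weighted likelihoods are 1/4 · 1/5 = 1/20, 1/2 · 1/10 = 1/20, 1/4 · 0 = 0; these sum to 1/10.
The posterior is then P(r = 1 | data) = 1/2, P(r = 2 | data) = 1/2, P(r = 4 | data) = 0.
Averaging over the posterior, P(white next | data) = (1)(1/2) + (0)(1/2) = 1/2.

0.500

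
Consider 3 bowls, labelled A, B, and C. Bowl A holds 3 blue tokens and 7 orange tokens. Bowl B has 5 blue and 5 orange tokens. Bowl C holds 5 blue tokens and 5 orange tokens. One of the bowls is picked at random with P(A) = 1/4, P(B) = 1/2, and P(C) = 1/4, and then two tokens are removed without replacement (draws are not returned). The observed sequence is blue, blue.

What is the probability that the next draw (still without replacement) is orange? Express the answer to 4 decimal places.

0.6477

For each hypothesis, P(data | H) works out to: P(data | bowl A) = (3/10)(2/9) = 1/15; P(data | bowl B) = (5/10)(4/9) = 2/9; P(data | bowl C) = (5/10)(4/9) = 2/9.
Weighting by the prior gives 1/4 · 1/15 = 1/60, 1/2 · 2/9 = 1/9, 1/4 · 2/9 = 1/18; summing to 11/60.
The posterior is then P(bowl A | data) = 1/11, P(bowl B | data) = 20/33, P(bowl C | data) = 10/33.
So P(orange next | data) = Σ P(orange next | H) P(H | data) = (7/8)(1/11) + (5/8)(20/33) + (5/8)(10/33) = 57/88.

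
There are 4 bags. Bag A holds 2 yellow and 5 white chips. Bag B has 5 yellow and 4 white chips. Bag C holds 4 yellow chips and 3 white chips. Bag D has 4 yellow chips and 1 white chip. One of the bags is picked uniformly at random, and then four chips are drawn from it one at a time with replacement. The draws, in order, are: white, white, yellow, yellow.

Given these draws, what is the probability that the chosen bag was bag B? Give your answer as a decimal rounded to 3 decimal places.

0.324

Compute the likelihood of the observed sequence for each case: P(data | bag A) = (5/7)(5/7)(2/7)(2/7) = 0.041649; P(data | bag B) = (4/9)(4/9)(5/9)(5/9) = 0.060966; P(data | bag C) = (3/7)(3/7)(4/7)(4/7) = 0.059975; P(data | bag D) = (1/5)(1/5)(4/5)(4/5) = 0.0256.
Multiplying each by its prior: 1/4 · 0.041649 = 0.010412, 1/4 · 0.060966 = 0.015242, 1/4 · 0.059975 = 0.014994, 1/4 · 0.0256 = 0.0064; with total 0.047048.
By Bayes' rule, P(bag B | data) = (0.015242) / (0.047048) = 0.32396.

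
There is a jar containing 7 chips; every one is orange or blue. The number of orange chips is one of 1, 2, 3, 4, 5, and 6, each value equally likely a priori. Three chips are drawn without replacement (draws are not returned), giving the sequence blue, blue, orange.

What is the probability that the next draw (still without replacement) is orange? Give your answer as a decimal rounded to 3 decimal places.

Under each hypothesis, the probability of the observed sequence is: P(data | r = 1) = (6/7)(5/6)(1/5) = 1/7; P(data | r = 2) = (5/7)(4/6)(2/5) = 4/21; P(data | r = 3) = (4/7)(3/6)(3/5) = 6/35; P(data | r = 4) = (3/7)(2/6)(4/5) = 4/35; P(data | r = 5) = (2/7)(1/6)(5/5) = 1/21; P(data | r = 6) = (1/7)(0/6) = 0.
Weighting by the prior gives 1/6 · 1/7 = 1/42, 1/6 · 4/21 = 2/63, 1/6 · 6/35 = 1/35, 1/6 · 4/35 = 2/105, 1/6 · 1/21 = 1/126, 1/6 · 0 = 0; summing to 1/9.
The posterior is then P(r = 1 | data) = 3/14, P(r = 2 | data) = 2/7, P(r = 3 | data) = 9/35, P(r = 4 | data) = 6/35, P(r = 5 | data) = 1/14, P(r = 6 | data) = 0.
Averaging over the posterior, P(orange next | data) = (0)(3/14) + (1/4)(2/7) + (1/2)(9/35) + (3/4)(6/35) + (1)(1/14) = 2/5.

0.400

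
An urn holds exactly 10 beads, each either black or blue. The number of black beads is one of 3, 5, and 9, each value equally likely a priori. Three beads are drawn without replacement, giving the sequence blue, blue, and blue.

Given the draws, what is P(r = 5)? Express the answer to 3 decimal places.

Under each hypothesis, the probability of the observed sequence is: P(data | r = 3) = (7/10)(6/9)(5/8) = 7/24; P(data | r = 5) = (5/10)(4/9)(3/8) = 1/12; P(data | r = 9) = (1/10)(0/9) = 0.
Multiplying each by its prior: 1/3 · 7/24 = 7/72, 1/3 · 1/12 = 1/36, 1/3 · 0 = 0; these sum to 1/8.
By Bayes' rule, P(r = 5 | data) = (1/36) / (1/8) = 2/9.

0.222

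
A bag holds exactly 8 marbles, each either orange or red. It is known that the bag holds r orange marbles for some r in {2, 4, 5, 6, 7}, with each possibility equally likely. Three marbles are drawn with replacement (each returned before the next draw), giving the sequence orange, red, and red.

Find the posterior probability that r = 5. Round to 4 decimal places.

The likelihood of the observed sequence under each hypothesis: P(data | r = 2) = (2/8)(6/8)(6/8) = 0.14062; P(data | r = 4) = (4/8)(4/8)(4/8) = 0.125; P(data | r = 5) = (5/8)(3/8)(3/8) = 0.087891; P(data | r = 6) = (6/8)(2/8)(2/8) = 0.046875; P(data | r = 7) = (7/8)(1/8)(1/8) = 0.013672.
The prior-weighted likelihoods are 1/5 · 0.14062 = 0.028125, 1/5 · 0.125 = 0.025, 1/5 · 0.087891 = 0.017578, 1/5 · 0.046875 = 0.009375, 1/5 · 0.013672 = 0.0027344; with total 0.082812.
So P(r = 5 | data) = (0.017578) / (0.082812) = 0.21226.

0.2123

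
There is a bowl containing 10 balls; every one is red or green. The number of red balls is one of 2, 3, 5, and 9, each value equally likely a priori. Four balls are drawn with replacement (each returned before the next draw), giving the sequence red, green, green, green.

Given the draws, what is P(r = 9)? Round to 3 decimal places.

The likelihood of the observed sequence under each hypothesis: P(data | r = 2) = (2/10)(8/10)(8/10)(8/10) = 0.1024; P(data | r = 3) = (3/10)(7/10)(7/10)(7/10) = 0.1029; P(data | r = 5) = (5/10)(5/10)(5/10)(5/10) = 0.0625; P(data | r = 9) = (9/10)(1/10)(1/10)(1/10) = 0.0009.
Weighting by the prior gives 1/4 · 0.1024 = 0.0256, 1/4 · 0.1029 = 0.025725, 1/4 · 0.0625 = 0.015625, 1/4 · 0.0009 = 0.000225; with total 0.067175.
Therefore the posterior P(r = 9 | data) = (0.000225) / (0.067175) = 0.0033495.

0.003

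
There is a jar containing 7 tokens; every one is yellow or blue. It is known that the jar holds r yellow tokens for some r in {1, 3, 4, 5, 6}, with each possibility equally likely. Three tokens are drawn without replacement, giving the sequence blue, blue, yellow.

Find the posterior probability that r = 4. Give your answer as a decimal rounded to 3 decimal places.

Compute the likelihood of the observed sequence for each case: P(data | r = 1) = (6/7)(5/6)(1/5) = 1/7; P(data | r = 3) = (4/7)(3/6)(3/5) = 6/35; P(data | r = 4) = (3/7)(2/6)(4/5) = 4/35; P(data | r = 5) = (2/7)(1/6)(5/5) = 1/21; P(data | r = 6) = (1/7)(0/6) = 0.
Weighting by the prior gives 1/5 · 1/7 = 1/35, 1/5 · 6/35 = 6/175, 1/5 · 4/35 = 4/175, 1/5 · 1/21 = 1/105, 1/5 · 0 = 0; these sum to 2/21.
Therefore the posterior P(r = 4 | data) = (4/175) / (2/21) = 6/25.

0.240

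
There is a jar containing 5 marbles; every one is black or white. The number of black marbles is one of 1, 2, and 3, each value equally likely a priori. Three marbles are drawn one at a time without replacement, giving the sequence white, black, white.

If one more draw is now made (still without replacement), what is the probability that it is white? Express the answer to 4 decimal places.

Under each hypothesis, the probability of the observed sequence is: P(data | r = 1) = (4/5)(1/4)(3/3) = 1/5; P(data | r = 2) = (3/5)(2/4)(2/3) = 1/5; P(data | r = 3) = (2/5)(3/4)(1/3) = 1/10.
Multiplying each by its prior: 1/3 · 1/5 = 1/15, 1/3 · 1/5 = 1/15, 1/3 · 1/10 = 1/30; summing to 1/6.
The posterior is then P(r = 1 | data) = 2/5, P(r = 2 | data) = 2/5, P(r = 3 | data) = 1/5.
The predictive probability is P(white next | data) = (1)(2/5) + (1/2)(2/5) + (0)(1/5) = 3/5.

0.6000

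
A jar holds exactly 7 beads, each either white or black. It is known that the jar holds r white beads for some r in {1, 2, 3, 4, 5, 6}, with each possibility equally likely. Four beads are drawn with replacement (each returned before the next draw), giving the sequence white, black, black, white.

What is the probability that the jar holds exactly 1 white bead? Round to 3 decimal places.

The likelihood of the observed sequence under each hypothesis: P(data | r = 1) = (1/7)(6/7)(6/7)(1/7) = 0.014994; P(data | r = 2) = (2/7)(5/7)(5/7)(2/7) = 0.041649; P(data | r = 3) = (3/7)(4/7)(4/7)(3/7) = 0.059975; P(data | r = 4) = (4/7)(3/7)(3/7)(4/7) = 0.059975; P(data | r = 5) = (5/7)(2/7)(2/7)(5/7) = 0.041649; P(data | r = 6) = (6/7)(1/7)(1/7)(6/7) = 0.014994.
The prior-weighted likelihoods are 1/6 · 0.014994 = 0.002499, 1/6 · 0.041649 = 0.0069416, 1/6 · 0.059975 = 0.0099958, 1/6 · 0.059975 = 0.0099958, 1/6 · 0.041649 = 0.0069416, 1/6 · 0.014994 = 0.002499; these sum to 0.038873.
By Bayes' rule, P(r = 1 | data) = (0.002499) / (0.038873) = 0.064286.

0.064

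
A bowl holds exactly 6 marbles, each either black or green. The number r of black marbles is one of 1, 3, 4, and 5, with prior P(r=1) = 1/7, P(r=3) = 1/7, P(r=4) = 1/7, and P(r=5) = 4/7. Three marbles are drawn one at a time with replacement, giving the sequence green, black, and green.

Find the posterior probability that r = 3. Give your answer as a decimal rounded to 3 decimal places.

0.307

For each hypothesis, P(data | H) works out to: P(data | r = 1) = (5/6)(1/6)(5/6) = 0.11574; P(data | r = 3) = (3/6)(3/6)(3/6) = 0.125; P(data | r = 4) = (2/6)(4/6)(2/6) = 0.074074; P(data | r = 5) = (1/6)(5/6)(1/6) = 0.023148.
Weighting by the prior gives 1/7 · 0.11574 = 0.016534, 1/7 · 0.125 = 0.017857, 1/7 · 0.074074 = 0.010582, 4/7 · 0.023148 = 0.013228; these sum to 0.058201.
So P(r = 3 | data) = (0.017857) / (0.058201) = 0.30682.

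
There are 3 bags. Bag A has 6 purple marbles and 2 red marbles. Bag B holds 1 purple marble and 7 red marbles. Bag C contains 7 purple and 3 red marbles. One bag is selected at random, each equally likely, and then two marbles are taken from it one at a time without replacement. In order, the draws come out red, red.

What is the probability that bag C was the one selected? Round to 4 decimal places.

0.0782

Under each hypothesis, the probability of the observed sequence is: P(data | bag A) = (2/8)(1/7) = 1/28; P(data | bag B) = (7/8)(6/7) = 3/4; P(data | bag C) = (3/10)(2/9) = 1/15.
Multiplying each by its prior: 1/3 · 1/28 = 1/84, 1/3 · 3/4 = 1/4, 1/3 · 1/15 = 1/45; summing to 179/630.
So P(bag C | data) = (1/45) / (179/630) = 14/179.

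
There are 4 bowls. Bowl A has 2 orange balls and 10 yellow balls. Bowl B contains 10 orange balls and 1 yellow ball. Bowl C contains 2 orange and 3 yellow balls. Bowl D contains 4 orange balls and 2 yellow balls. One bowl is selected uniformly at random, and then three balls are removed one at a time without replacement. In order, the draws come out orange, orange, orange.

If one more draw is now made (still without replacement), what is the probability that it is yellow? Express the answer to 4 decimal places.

0.2418

Under each hypothesis, the probability of the observed sequence is: P(data | bowl A) = (2/12)(1/11)(0/10) = 0; P(data | bowl B) = (10/11)(9/10)(8/9) = 8/11; P(data | bowl C) = (2/5)(1/4)(0/3) = 0; P(data | bowl D) = (4/6)(3/5)(2/4) = 1/5.
Multiplying each by its prior: 1/4 · 0 = 0, 1/4 · 8/11 = 2/11, 1/4 · 0 = 0, 1/4 · 1/5 = 1/20; summing to 51/220.
Normalising, the posterior is P(bowl A | data) = 0, P(bowl B | data) = 40/51, P(bowl C | data) = 0, P(bowl D | data) = 11/51.
The predictive probability is P(yellow next | data) = (1/8)(40/51) + (2/3)(11/51) = 37/153.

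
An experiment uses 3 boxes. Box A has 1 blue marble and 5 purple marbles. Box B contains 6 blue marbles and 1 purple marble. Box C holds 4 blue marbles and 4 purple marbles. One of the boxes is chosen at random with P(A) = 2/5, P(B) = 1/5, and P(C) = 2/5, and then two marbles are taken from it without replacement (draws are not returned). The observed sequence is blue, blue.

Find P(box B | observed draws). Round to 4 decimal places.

0.6250

Under each hypothesis, the probability of the observed sequence is: P(data | box A) = (1/6)(0/5) = 0; P(data | box B) = (6/7)(5/6) = 5/7; P(data | box C) = (4/8)(3/7) = 3/14.
Weighting by the prior gives 2/5 · 0 = 0, 1/5 · 5/7 = 1/7, 2/5 · 3/14 = 3/35; these sum to 8/35.
Therefore the posterior P(box B | data) = (1/7) / (8/35) = 5/8.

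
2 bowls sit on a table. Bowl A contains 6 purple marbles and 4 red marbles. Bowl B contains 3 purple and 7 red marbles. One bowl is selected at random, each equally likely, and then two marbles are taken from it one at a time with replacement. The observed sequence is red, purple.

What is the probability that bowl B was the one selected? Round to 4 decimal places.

For each hypothesis, P(data | H) works out to: P(data | bowl A) = (4/10)(6/10) = 6/25; P(data | bowl B) = (7/10)(3/10) = 21/100.
Multiplying each by its prior: 1/2 · 6/25 = 3/25, 1/2 · 21/100 = 21/200; summing to 9/40.
So P(bowl B | data) = (21/200) / (9/40) = 7/15.

0.4667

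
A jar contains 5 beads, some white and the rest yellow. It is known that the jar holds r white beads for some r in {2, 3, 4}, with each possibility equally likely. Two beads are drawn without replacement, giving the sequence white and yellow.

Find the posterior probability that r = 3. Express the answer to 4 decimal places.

The likelihood of the observed sequence under each hypothesis: P(data | r = 2) = (2/5)(3/4) = 3/10; P(data | r = 3) = (3/5)(2/4) = 3/10; P(data | r = 4) = (4/5)(1/4) = 1/5.
The prior-weighted likelihoods are 1/3 · 3/10 = 1/10, 1/3 · 3/10 = 1/10, 1/3 · 1/5 = 1/15; with total 4/15.
By Bayes' rule, P(r = 3 | data) = (1/10) / (4/15) = 3/8.

0.3750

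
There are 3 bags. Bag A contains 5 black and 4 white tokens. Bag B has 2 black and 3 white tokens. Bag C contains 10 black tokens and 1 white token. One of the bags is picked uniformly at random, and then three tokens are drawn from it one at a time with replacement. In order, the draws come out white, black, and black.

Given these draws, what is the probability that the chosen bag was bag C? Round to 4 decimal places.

Compute the likelihood of the observed sequence for each case: P(data | bag A) = (4/9)(5/9)(5/9) = 0.13717; P(data | bag B) = (3/5)(2/5)(2/5) = 0.096; P(data | bag C) = (1/11)(10/11)(10/11) = 0.075131.
Weighting by the prior gives 1/3 · 0.13717 = 0.045725, 1/3 · 0.096 = 0.032, 1/3 · 0.075131 = 0.025044; these sum to 0.10277.
Hence P(bag C | data) = (0.025044) / (0.10277) = 0.24369.

0.2437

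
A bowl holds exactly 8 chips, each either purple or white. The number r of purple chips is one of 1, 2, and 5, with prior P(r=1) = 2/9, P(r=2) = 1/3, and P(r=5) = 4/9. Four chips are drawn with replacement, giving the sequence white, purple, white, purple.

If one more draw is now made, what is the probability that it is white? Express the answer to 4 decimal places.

0.5226

For each hypothesis, P(data | H) works out to: P(data | r = 1) = (7/8)(1/8)(7/8)(1/8) = 0.011963; P(data | r = 2) = (6/8)(2/8)(6/8)(2/8) = 0.035156; P(data | r = 5) = (3/8)(5/8)(3/8)(5/8) = 0.054932.
Weighting by the prior gives 2/9 · 0.011963 = 0.0026584, 1/3 · 0.035156 = 0.011719, 4/9 · 0.054932 = 0.024414; these sum to 0.038791.
Dividing through by the total gives posterior P(r = 1 | data) = 0.068531, P(r = 2 | data) = 0.3021, P(r = 5 | data) = 0.62937.
The predictive probability is P(white next | data) = (7/8)(0.068531) + (3/4)(0.3021) + (3/8)(0.62937) = 0.52255.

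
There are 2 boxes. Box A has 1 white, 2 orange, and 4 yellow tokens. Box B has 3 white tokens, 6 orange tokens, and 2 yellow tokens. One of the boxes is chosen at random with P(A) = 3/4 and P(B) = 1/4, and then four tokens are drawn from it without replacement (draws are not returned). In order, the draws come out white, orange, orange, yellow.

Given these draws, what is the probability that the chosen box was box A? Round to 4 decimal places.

For each hypothesis, P(data | H) works out to: P(data | box A) = (1/7)(2/6)(1/5)(4/4) = 0.0095238; P(data | box B) = (3/11)(6/10)(5/9)(2/8) = 0.022727.
The prior-weighted likelihoods are 3/4 · 0.0095238 = 0.0071429, 1/4 · 0.022727 = 0.0056818; with total 0.012825.
Therefore the posterior P(box A | data) = (0.0071429) / (0.012825) = 0.55696.

0.5570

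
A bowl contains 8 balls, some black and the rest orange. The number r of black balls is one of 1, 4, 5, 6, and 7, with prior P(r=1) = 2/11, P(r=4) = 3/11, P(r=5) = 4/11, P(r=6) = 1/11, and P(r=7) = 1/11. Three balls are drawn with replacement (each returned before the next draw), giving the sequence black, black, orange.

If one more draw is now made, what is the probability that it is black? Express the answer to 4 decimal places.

The likelihood of the observed sequence under each hypothesis: P(data | r = 1) = (1/8)(1/8)(7/8) = 0.013672; P(data | r = 4) = (4/8)(4/8)(4/8) = 0.125; P(data | r = 5) = (5/8)(5/8)(3/8) = 0.14648; P(data | r = 6) = (6/8)(6/8)(2/8) = 0.14062; P(data | r = 7) = (7/8)(7/8)(1/8) = 0.095703.
Weighting by the prior gives 2/11 · 0.013672 = 0.0024858, 3/11 · 0.125 = 0.034091, 4/11 · 0.14648 = 0.053267, 1/11 · 0.14062 = 0.012784, 1/11 · 0.095703 = 0.0087003; these sum to 0.11133.
Dividing through by the total gives posterior P(r = 1 | data) = 0.022329, P(r = 4 | data) = 0.30622, P(r = 5 | data) = 0.47847, P(r = 6 | data) = 0.11483, P(r = 7 | data) = 0.07815.
So P(black next | data) = Σ P(black next | H) P(H | data) = (1/8)(0.022329) + (1/2)(0.30622) + (5/8)(0.47847) + (3/4)(0.11483) + (7/8)(0.07815) = 0.60945.

0.6094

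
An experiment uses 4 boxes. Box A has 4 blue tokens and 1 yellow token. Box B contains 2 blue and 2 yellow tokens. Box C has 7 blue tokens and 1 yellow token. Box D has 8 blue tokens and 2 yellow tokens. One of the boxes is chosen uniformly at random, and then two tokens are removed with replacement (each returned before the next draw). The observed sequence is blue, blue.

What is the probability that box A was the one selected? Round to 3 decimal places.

0.279

Under each hypothesis, the probability of the observed sequence is: P(data | box A) = (4/5)(4/5) = 0.64; P(data | box B) = (2/4)(2/4) = 0.25; P(data | box C) = (7/8)(7/8) = 0.76562; P(data | box D) = (8/10)(8/10) = 0.64.
The prior-weighted likelihoods are 1/4 · 0.64 = 0.16, 1/4 · 0.25 = 0.0625, 1/4 · 0.76562 = 0.19141, 1/4 · 0.64 = 0.16; these sum to 0.57391.
So P(box A | data) = (0.16) / (0.57391) = 0.27879.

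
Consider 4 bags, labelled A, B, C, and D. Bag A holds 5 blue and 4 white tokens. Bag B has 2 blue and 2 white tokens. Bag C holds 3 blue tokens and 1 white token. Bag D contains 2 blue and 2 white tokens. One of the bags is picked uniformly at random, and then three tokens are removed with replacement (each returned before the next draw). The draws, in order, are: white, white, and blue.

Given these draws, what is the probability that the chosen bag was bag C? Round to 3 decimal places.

For each hypothesis, P(data | H) works out to: P(data | bag A) = (4/9)(4/9)(5/9) = 0.10974; P(data | bag B) = (2/4)(2/4)(2/4) = 0.125; P(data | bag C) = (1/4)(1/4)(3/4) = 0.046875; P(data | bag D) = (2/4)(2/4)(2/4) = 0.125.
Multiplying each by its prior: 1/4 · 0.10974 = 0.027435, 1/4 · 0.125 = 0.03125, 1/4 · 0.046875 = 0.011719, 1/4 · 0.125 = 0.03125; summing to 0.10165.
By Bayes' rule, P(bag C | data) = (0.011719) / (0.10165) = 0.11528.

0.115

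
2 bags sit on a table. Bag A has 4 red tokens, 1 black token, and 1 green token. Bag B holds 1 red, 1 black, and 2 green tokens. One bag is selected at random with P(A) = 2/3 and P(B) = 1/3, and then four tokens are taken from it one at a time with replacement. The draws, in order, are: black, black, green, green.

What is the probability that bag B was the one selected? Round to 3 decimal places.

0.910

Under each hypothesis, the probability of the observed sequence is: P(data | bag A) = (1/6)(1/6)(1/6)(1/6) = 0.0007716; P(data | bag B) = (1/4)(1/4)(2/4)(2/4) = 0.015625.
Multiplying each by its prior: 2/3 · 0.0007716 = 0.0005144, 1/3 · 0.015625 = 0.0052083; with total 0.0057227.
Therefore the posterior P(bag B | data) = (0.0052083) / (0.0057227) = 0.91011.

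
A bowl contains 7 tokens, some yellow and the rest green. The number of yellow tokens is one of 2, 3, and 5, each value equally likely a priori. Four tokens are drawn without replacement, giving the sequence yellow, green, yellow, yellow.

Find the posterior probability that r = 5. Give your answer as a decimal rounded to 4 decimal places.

0.8333

Under each hypothesis, the probability of the observed sequence is: P(data | r = 2) = (2/7)(5/6)(1/5)(0/4) = 0; P(data | r = 3) = (3/7)(4/6)(2/5)(1/4) = 1/35; P(data | r = 5) = (5/7)(2/6)(4/5)(3/4) = 1/7.
Multiplying each by its prior: 1/3 · 0 = 0, 1/3 · 1/35 = 1/105, 1/3 · 1/7 = 1/21; with total 2/35.
Hence P(r = 5 | data) = (1/21) / (2/35) = 5/6.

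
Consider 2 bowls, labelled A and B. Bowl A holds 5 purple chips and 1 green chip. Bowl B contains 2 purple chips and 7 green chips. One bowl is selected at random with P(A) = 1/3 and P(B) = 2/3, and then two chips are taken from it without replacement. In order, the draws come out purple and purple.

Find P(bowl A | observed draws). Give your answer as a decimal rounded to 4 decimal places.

0.9231

The likelihood of the observed sequence under each hypothesis: P(data | bowl A) = (5/6)(4/5) = 2/3; P(data | bowl B) = (2/9)(1/8) = 1/36.
Weighting by the prior gives 1/3 · 2/3 = 2/9, 2/3 · 1/36 = 1/54; summing to 13/54.
Hence P(bowl A | data) = (2/9) / (13/54) = 12/13.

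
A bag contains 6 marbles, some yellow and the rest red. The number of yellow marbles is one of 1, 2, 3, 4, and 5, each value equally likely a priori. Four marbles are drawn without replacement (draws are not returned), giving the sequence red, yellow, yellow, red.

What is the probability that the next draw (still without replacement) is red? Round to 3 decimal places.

0.500

Compute the likelihood of the observed sequence for each case: P(data | r = 1) = (5/6)(1/5)(0/4) = 0; P(data | r = 2) = (4/6)(2/5)(1/4)(3/3) = 1/15; P(data | r = 3) = (3/6)(3/5)(2/4)(2/3) = 1/10; P(data | r = 4) = (2/6)(4/5)(3/4)(1/3) = 1/15; P(data | r = 5) = (1/6)(5/5)(4/4)(0/3) = 0.
The prior-weighted likelihoods are 1/5 · 0 = 0, 1/5 · 1/15 = 1/75, 1/5 · 1/10 = 1/50, 1/5 · 1/15 = 1/75, 1/5 · 0 = 0; these sum to 7/150.
The posterior is then P(r = 1 | data) = 0, P(r = 2 | data) = 2/7, P(r = 3 | data) = 3/7, P(r = 4 | data) = 2/7, P(r = 5 | data) = 0.
The predictive probability is P(red next | data) = (1)(2/7) + (1/2)(3/7) + (0)(2/7) = 1/2.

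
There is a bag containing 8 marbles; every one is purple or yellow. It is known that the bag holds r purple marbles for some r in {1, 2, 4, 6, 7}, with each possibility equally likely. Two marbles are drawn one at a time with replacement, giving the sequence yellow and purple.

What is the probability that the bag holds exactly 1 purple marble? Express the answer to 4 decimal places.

Compute the likelihood of the observed sequence for each case: P(data | r = 1) = (7/8)(1/8) = 7/64; P(data | r = 2) = (6/8)(2/8) = 3/16; P(data | r = 4) = (4/8)(4/8) = 1/4; P(data | r = 6) = (2/8)(6/8) = 3/16; P(data | r = 7) = (1/8)(7/8) = 7/64.
The prior-weighted likelihoods are 1/5 · 7/64 = 7/320, 1/5 · 3/16 = 3/80, 1/5 · 1/4 = 1/20, 1/5 · 3/16 = 3/80, 1/5 · 7/64 = 7/320; these sum to 27/160.
By Bayes' rule, P(r = 1 | data) = (7/320) / (27/160) = 7/54.

0.1296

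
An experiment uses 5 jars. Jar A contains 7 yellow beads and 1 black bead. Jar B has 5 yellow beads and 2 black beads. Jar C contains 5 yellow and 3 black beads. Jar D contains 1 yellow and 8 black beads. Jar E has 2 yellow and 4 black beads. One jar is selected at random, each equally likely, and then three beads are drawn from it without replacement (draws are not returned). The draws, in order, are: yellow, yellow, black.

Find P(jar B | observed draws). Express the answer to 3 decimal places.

0.340

Compute the likelihood of the observed sequence for each case: P(data | jar A) = (7/8)(6/7)(1/6) = 0.125; P(data | jar B) = (5/7)(4/6)(2/5) = 0.19048; P(data | jar C) = (5/8)(4/7)(3/6) = 0.17857; P(data | jar D) = (1/9)(0/8) = 0; P(data | jar E) = (2/6)(1/5)(4/4) = 0.066667.
Weighting by the prior gives 1/5 · 0.125 = 0.025, 1/5 · 0.19048 = 0.038095, 1/5 · 0.17857 = 0.035714, 1/5 · 0 = 0, 1/5 · 0.066667 = 0.013333; these sum to 0.11214.
Hence P(jar B | data) = (0.038095) / (0.11214) = 0.3397.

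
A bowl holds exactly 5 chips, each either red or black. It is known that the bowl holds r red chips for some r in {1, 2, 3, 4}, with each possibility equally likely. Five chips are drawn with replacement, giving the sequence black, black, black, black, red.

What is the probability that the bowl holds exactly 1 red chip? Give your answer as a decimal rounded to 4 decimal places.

For each hypothesis, P(data | H) works out to: P(data | r = 1) = (4/5)(4/5)(4/5)(4/5)(1/5) = 0.08192; P(data | r = 2) = (3/5)(3/5)(3/5)(3/5)(2/5) = 0.05184; P(data | r = 3) = (2/5)(2/5)(2/5)(2/5)(3/5) = 0.01536; P(data | r = 4) = (1/5)(1/5)(1/5)(1/5)(4/5) = 0.00128.
Multiplying each by its prior: 1/4 · 0.08192 = 0.02048, 1/4 · 0.05184 = 0.01296, 1/4 · 0.01536 = 0.00384, 1/4 · 0.00128 = 0.00032; with total 0.0376.
Therefore the posterior P(r = 1 | data) = (0.02048) / (0.0376) = 0.54468.

0.5447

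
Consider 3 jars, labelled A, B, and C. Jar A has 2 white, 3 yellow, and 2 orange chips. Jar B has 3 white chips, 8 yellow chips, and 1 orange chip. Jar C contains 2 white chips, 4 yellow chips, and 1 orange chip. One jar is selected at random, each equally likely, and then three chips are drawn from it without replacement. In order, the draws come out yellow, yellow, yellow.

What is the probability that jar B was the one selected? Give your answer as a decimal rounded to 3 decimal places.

0.641

Under each hypothesis, the probability of the observed sequence is: P(data | jar A) = (3/7)(2/6)(1/5) = 1/35; P(data | jar B) = (8/12)(7/11)(6/10) = 14/55; P(data | jar C) = (4/7)(3/6)(2/5) = 4/35.
Weighting by the prior gives 1/3 · 1/35 = 1/105, 1/3 · 14/55 = 14/165, 1/3 · 4/35 = 4/105; with total 51/385.
Therefore the posterior P(jar B | data) = (14/165) / (51/385) = 98/153.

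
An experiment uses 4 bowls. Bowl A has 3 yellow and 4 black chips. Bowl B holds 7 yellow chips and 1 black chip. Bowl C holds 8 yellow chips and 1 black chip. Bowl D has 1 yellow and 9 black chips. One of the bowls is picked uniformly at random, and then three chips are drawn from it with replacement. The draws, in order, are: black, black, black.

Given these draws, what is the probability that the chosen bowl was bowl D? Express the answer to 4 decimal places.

0.7933

The likelihood of the observed sequence under each hypothesis: P(data | bowl A) = (4/7)(4/7)(4/7) = 0.18659; P(data | bowl B) = (1/8)(1/8)(1/8) = 0.0019531; P(data | bowl C) = (1/9)(1/9)(1/9) = 0.0013717; P(data | bowl D) = (9/10)(9/10)(9/10) = 0.729.
Multiplying each by its prior: 1/4 · 0.18659 = 0.046647, 1/4 · 0.0019531 = 0.00048828, 1/4 · 0.0013717 = 0.00034294, 1/4 · 0.729 = 0.18225; these sum to 0.22973.
Therefore the posterior P(bowl D | data) = (0.18225) / (0.22973) = 0.79333.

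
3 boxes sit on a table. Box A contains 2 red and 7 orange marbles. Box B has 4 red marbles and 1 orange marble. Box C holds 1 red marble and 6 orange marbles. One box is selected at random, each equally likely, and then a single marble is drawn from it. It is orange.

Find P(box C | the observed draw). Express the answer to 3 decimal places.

Compute the likelihood of this draw for each case: P(data | box A) = (7/9) = 7/9; P(data | box B) = (1/5) = 1/5; P(data | box C) = (6/7) = 6/7.
Multiplying each by its prior: 1/3 · 7/9 = 7/27, 1/3 · 1/5 = 1/15, 1/3 · 6/7 = 2/7; summing to 578/945.
So P(box C | data) = (2/7) / (578/945) = 135/289.

0.467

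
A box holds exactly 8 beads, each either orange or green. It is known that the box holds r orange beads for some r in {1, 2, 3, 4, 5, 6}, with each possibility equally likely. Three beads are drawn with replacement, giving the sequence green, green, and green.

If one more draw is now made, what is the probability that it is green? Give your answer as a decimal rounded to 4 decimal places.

Under each hypothesis, the probability of the observed sequence is: P(data | r = 1) = (7/8)(7/8)(7/8) = 0.66992; P(data | r = 2) = (6/8)(6/8)(6/8) = 0.42188; P(data | r = 3) = (5/8)(5/8)(5/8) = 0.24414; P(data | r = 4) = (4/8)(4/8)(4/8) = 0.125; P(data | r = 5) = (3/8)(3/8)(3/8) = 0.052734; P(data | r = 6) = (2/8)(2/8)(2/8) = 0.015625.
The prior-weighted likelihoods are 1/6 · 0.66992 = 0.11165, 1/6 · 0.42188 = 0.070312, 1/6 · 0.24414 = 0.04069, 1/6 · 0.125 = 0.020833, 1/6 · 0.052734 = 0.0087891, 1/6 · 0.015625 = 0.0026042; summing to 0.25488.
Dividing through by the total gives posterior P(r = 1 | data) = 0.43806, P(r = 2 | data) = 0.27586, P(r = 3 | data) = 0.15964, P(r = 4 | data) = 0.081737, P(r = 5 | data) = 0.034483, P(r = 6 | data) = 0.010217.
The predictive probability is P(green next | data) = (7/8)(0.43806) + (3/4)(0.27586) + (5/8)(0.15964) + (1/2)(0.081737) + (3/8)(0.034483) + (1/4)(0.010217) = 0.74633.

0.7463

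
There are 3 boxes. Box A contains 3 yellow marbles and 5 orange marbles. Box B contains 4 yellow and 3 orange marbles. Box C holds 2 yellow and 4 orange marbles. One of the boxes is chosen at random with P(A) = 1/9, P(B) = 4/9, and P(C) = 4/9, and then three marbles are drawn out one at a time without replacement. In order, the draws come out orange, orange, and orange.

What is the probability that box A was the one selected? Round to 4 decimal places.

0.1634

For each hypothesis, P(data | H) works out to: P(data | box A) = (5/8)(4/7)(3/6) = 5/28; P(data | box B) = (3/7)(2/6)(1/5) = 1/35; P(data | box C) = (4/6)(3/5)(2/4) = 1/5.
The prior-weighted likelihoods are 1/9 · 5/28 = 5/252, 4/9 · 1/35 = 4/315, 4/9 · 1/5 = 4/45; with total 17/140.
Hence P(box A | data) = (5/252) / (17/140) = 25/153.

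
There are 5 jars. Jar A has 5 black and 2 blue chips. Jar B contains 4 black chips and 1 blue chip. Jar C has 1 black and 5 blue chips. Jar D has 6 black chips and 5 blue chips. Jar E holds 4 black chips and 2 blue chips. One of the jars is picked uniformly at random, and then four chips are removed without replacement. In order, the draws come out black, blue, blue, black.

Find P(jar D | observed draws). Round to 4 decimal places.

Compute the likelihood of the observed sequence for each case: P(data | jar A) = (5/7)(2/6)(1/5)(4/4) = 0.047619; P(data | jar B) = (4/5)(1/4)(0/3) = 0; P(data | jar C) = (1/6)(5/5)(4/4)(0/3) = 0; P(data | jar D) = (6/11)(5/10)(4/9)(5/8) = 0.075758; P(data | jar E) = (4/6)(2/5)(1/4)(3/3) = 0.066667.
Weighting by the prior gives 1/5 · 0.047619 = 0.0095238, 1/5 · 0 = 0, 1/5 · 0 = 0, 1/5 · 0.075758 = 0.015152, 1/5 · 0.066667 = 0.013333; with total 0.038009.
So P(jar D | data) = (0.015152) / (0.038009) = 0.39863.

0.3986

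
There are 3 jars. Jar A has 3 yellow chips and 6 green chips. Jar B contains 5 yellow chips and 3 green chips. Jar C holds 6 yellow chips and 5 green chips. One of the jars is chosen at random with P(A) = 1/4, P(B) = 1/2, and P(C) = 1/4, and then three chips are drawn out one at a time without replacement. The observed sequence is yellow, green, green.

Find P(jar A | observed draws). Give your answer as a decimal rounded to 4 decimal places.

Under each hypothesis, the probability of the observed sequence is: P(data | jar A) = (3/9)(6/8)(5/7) = 0.17857; P(data | jar B) = (5/8)(3/7)(2/6) = 0.089286; P(data | jar C) = (6/11)(5/10)(4/9) = 0.12121.
Weighting by the prior gives 1/4 · 0.17857 = 0.044643, 1/2 · 0.089286 = 0.044643, 1/4 · 0.12121 = 0.030303; summing to 0.11959.
Hence P(jar A | data) = (0.044643) / (0.11959) = 0.3733.

0.3733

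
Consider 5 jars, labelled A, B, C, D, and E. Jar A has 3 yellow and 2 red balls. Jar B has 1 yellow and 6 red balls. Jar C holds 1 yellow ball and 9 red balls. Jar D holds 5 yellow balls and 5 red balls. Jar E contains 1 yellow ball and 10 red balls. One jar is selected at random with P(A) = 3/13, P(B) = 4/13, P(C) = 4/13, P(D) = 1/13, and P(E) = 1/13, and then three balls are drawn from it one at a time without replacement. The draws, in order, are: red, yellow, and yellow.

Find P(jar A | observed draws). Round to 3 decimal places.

0.812

Under each hypothesis, the probability of the observed sequence is: P(data | jar A) = (2/5)(3/4)(2/3) = 0.2; P(data | jar B) = (6/7)(1/6)(0/5) = 0; P(data | jar C) = (9/10)(1/9)(0/8) = 0; P(data | jar D) = (5/10)(5/9)(4/8) = 0.13889; P(data | jar E) = (10/11)(1/10)(0/9) = 0.
Multiplying each by its prior: 3/13 · 0.2 = 0.046154, 4/13 · 0 = 0, 4/13 · 0 = 0, 1/13 · 0.13889 = 0.010684, 1/13 · 0 = 0; with total 0.056838.
So P(jar A | data) = (0.046154) / (0.056838) = 0.81203.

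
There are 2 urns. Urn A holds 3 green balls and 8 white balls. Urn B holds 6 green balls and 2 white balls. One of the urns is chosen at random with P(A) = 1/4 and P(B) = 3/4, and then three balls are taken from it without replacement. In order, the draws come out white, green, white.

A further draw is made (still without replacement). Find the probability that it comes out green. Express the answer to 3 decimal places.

0.540

Under each hypothesis, the probability of the observed sequence is: P(data | urn A) = (8/11)(3/10)(7/9) = 0.1697; P(data | urn B) = (2/8)(6/7)(1/6) = 0.035714.
The prior-weighted likelihoods are 1/4 · 0.1697 = 0.042424, 3/4 · 0.035714 = 0.026786; with total 0.06921.
Normalising, the posterior is P(urn A | data) = 0.61298, P(urn B | data) = 0.38702.
So P(green next | data) = Σ P(green next | H) P(H | data) = (1/4)(0.61298) + (1)(0.38702) = 0.54027.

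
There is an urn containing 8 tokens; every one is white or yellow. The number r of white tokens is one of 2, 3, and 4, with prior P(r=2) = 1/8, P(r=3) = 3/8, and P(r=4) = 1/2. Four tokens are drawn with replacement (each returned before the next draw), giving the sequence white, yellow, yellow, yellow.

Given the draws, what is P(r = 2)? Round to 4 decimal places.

Under each hypothesis, the probability of the observed sequence is: P(data | r = 2) = (2/8)(6/8)(6/8)(6/8) = 0.10547; P(data | r = 3) = (3/8)(5/8)(5/8)(5/8) = 0.091553; P(data | r = 4) = (4/8)(4/8)(4/8)(4/8) = 0.0625.
Weighting by the prior gives 1/8 · 0.10547 = 0.013184, 3/8 · 0.091553 = 0.034332, 1/2 · 0.0625 = 0.03125; these sum to 0.078766.
By Bayes' rule, P(r = 2 | data) = (0.013184) / (0.078766) = 0.16738.

0.1674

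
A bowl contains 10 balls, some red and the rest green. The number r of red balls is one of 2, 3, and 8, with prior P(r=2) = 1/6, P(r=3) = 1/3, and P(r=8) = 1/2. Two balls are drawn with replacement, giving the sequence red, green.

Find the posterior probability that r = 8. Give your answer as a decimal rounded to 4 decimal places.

For each hypothesis, P(data | H) works out to: P(data | r = 2) = (2/10)(8/10) = 4/25; P(data | r = 3) = (3/10)(7/10) = 21/100; P(data | r = 8) = (8/10)(2/10) = 4/25.
Multiplying each by its prior: 1/6 · 4/25 = 2/75, 1/3 · 21/100 = 7/100, 1/2 · 4/25 = 2/25; with total 53/300.
By Bayes' rule, P(r = 8 | data) = (2/25) / (53/300) = 24/53.

0.4528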